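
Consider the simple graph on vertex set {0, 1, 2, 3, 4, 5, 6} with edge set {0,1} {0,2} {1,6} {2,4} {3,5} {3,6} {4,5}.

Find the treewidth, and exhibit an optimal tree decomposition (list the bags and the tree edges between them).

Every bag has size at most 3, so the width is 3 − 1 = 2 and tw(G) ≤ 2. For the lower bound, G contains the cycle 1–6–3–5–4–2–0–1, so G is not a forest; only forests have treewidth ≤ 1, hence tw(G) ≥ 2. The upper and lower bounds meet at 2, so that is the treewidth.

Treewidth 2.
Bags: B1 = {1, 3, 6}  B2 = {1, 3, 5}  B3 = {1, 4, 5}  B4 = {1, 2, 4}  B5 = {0, 1, 2}
Tree: B1–B2, B2–B3, B3–B4, B4–B5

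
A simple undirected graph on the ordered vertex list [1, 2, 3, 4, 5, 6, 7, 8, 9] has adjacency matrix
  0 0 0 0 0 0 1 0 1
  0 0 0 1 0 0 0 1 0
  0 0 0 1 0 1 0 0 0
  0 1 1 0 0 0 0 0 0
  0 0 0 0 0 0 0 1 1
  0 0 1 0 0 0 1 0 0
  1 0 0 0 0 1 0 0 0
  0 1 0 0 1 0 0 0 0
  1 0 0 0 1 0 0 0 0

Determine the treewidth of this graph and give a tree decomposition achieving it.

Treewidth 2.
Bags: B1 = {2, 4, 8}  B2 = {4, 5, 8}  B3 = {4, 5, 9}  B4 = {1, 4, 9}  B5 = {1, 4, 7}  B6 = {4, 6, 7}  B7 = {3, 4, 6}
Tree: B1–B2, B2–B3, B3–B4, B4–B5, B5–B6, B6–B7

Each bag holds 3 vertices, so the decomposition has width 2, which upper-bounds the treewidth. The edges 4–2–8–5–9–1–7–6–3–4 form a cycle, so G is not a tree and its treewidth is at least 2. Hence tw(G) = 2 exactly.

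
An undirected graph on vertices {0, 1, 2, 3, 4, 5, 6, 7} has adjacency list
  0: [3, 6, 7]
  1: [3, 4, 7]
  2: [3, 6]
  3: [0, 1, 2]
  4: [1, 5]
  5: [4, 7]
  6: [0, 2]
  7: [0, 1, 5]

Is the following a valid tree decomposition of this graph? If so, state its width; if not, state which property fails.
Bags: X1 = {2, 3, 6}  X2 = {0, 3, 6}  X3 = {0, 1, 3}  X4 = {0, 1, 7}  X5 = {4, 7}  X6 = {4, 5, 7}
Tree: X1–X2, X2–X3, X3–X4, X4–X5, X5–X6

No — edge (1,4) lies in no bag.

A tree decomposition must satisfy three properties: every vertex lies in some bag; for every edge, both endpoints lie together in some bag; and for every vertex, the bags containing it form a connected subtree. Here edge (1,4) lies in no bag, so the decomposition is invalid.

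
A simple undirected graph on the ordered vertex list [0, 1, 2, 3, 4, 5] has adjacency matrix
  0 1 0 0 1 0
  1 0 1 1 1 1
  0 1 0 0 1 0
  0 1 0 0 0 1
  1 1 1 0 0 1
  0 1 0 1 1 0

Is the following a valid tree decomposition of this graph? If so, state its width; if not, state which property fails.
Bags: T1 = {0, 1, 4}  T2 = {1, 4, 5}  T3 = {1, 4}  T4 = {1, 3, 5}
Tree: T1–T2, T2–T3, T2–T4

No — vertex 2 appears in no bag.

A tree decomposition must satisfy three properties: every vertex lies in some bag; for every edge, both endpoints lie together in some bag; and for every vertex, the bags containing it form a connected subtree. Here vertex 2 appears in no bag, so the decomposition is invalid.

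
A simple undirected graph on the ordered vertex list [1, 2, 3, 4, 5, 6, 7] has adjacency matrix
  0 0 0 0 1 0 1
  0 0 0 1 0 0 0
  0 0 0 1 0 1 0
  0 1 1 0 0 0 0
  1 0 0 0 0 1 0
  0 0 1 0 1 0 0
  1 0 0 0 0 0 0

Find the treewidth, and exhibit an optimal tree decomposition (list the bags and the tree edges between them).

Every bag has size at most 2, so the width is 2 − 1 = 1 and tw(G) ≤ 1. Any graph with an edge has treewidth ≥ 1, and G has the edge 7–1. Therefore the treewidth is 1.

Treewidth 1.
One such decomposition:
Bags: B1 = {1, 7}  B2 = {1, 5}  B3 = {5, 6}  B4 = {3, 6}  B5 = {3, 4}  B6 = {2, 4}
Tree: B1–B2, B2–B3, B3–B4, B4–B5, B5–B6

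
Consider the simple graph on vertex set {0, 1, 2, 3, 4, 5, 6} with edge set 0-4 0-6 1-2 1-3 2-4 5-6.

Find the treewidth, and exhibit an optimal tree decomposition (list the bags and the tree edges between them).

Treewidth 1.
One optimal decomposition is:
Bags: B1 = {1, 3}  B2 = {1, 2}  B3 = {2, 4}  B4 = {0, 4}  B5 = {0, 6}  B6 = {5, 6}
Tree: B1–B2, B2–B3, B3–B4, B4–B5, B5–B6

Each bag holds 2 vertices, so the decomposition has width 1, which upper-bounds the treewidth. Since G has at least one edge (e.g. 3–1), it is not an edgeless graph, so tw(G) ≥ 1. Therefore the treewidth is 1.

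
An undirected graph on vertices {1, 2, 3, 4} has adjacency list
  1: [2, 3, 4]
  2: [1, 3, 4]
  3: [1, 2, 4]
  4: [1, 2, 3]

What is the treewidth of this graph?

A width-3 tree decomposition is:
Bags: B1 = {1, 2, 3, 4}
Tree: (single bag)
With just one bag of size 4, the width is 4 − 1 = 3, so tw(G) ≤ 3. For the lower bound, the 4 vertices {1, 2, 3, 4} are pairwise adjacent, and any tree decomposition puts a clique entirely inside one bag — forcing width ≥ 3. The upper and lower bounds meet at 3, so that is the treewidth.

3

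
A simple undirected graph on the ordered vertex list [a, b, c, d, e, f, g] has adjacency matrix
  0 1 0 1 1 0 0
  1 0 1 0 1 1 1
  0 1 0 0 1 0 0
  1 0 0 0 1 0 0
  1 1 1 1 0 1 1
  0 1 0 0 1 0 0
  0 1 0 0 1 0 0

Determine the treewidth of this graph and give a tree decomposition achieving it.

The largest bag has 3 vertices, giving width 2; this decomposition certifies tw(G) ≤ 2. For the lower bound, the 3 vertices {a, d, e} are pairwise adjacent, and any tree decomposition puts a clique entirely inside one bag — forcing width ≥ 2. Hence tw(G) = 2 exactly.

Treewidth 2.
One such decomposition:
Bags: B1 = {a, b, e}  B2 = {b, c, e}  B3 = {a, d, e}  B4 = {b, e, g}  B5 = {b, e, f}
Tree: B1–B2, B1–B3, B1–B4, B2–B5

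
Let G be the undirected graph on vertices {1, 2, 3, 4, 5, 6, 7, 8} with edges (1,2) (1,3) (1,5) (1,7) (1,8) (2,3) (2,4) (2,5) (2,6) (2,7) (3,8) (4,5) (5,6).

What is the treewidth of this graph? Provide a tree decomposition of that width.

The largest bag has 3 vertices, giving width 2; this decomposition certifies tw(G) ≤ 2. On the other hand G contains the 3-clique {1, 3, 8}. A clique must lie in a single bag of any decomposition, so no decomposition can have width below 2. Therefore the treewidth is 2.

Treewidth 2.
One optimal decomposition is:
Bags: B1 = {2, 4, 5}  B2 = {1, 2, 5}  B3 = {2, 5, 6}  B4 = {1, 2, 3}  B5 = {1, 2, 7}  B6 = {1, 3, 8}
Tree: B1–B2, B1–B3, B2–B4, B4–B5, B4–B6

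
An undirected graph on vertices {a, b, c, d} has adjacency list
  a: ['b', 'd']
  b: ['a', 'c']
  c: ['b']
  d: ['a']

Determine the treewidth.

1

A width-1 tree decomposition is:
Bags: B1 = {a, d}  B2 = {a, b}  B3 = {b, c}
Tree: B1–B2, B2–B3
Every bag has size at most 2, so the width is 2 − 1 = 1 and tw(G) ≤ 1. Any graph with an edge has treewidth ≥ 1, and G has the edge d–a. Therefore the treewidth is 1.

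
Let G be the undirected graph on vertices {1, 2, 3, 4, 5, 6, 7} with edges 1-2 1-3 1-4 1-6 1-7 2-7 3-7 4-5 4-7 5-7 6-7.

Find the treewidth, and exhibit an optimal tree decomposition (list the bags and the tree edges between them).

The largest bag has 3 vertices, giving width 2; this decomposition certifies tw(G) ≤ 2. On the other hand G contains the 3-clique {1, 2, 7}. A clique must lie in a single bag of any decomposition, so no decomposition can have width below 2. Combining the bounds, tw(G) = 2.

Treewidth 2.
One optimal decomposition is:
Bags: B1 = {1, 3, 7}  B2 = {1, 2, 7}  B3 = {1, 4, 7}  B4 = {1, 6, 7}  B5 = {4, 5, 7}
Tree: B1–B2, B1–B3, B2–B4, B3–B5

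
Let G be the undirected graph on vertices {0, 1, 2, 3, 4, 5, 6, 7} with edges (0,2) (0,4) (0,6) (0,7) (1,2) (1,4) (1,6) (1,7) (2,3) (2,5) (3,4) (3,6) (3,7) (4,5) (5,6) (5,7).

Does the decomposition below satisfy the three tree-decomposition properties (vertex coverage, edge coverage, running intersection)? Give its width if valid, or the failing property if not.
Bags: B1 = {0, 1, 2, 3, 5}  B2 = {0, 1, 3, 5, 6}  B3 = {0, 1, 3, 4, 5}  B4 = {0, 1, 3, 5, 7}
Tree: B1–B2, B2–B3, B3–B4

Yes; width 4.

Every vertex of G appears in some bag (union = {0, 1, 2, 3, 4, 5, 6, 7}); every edge is covered by a bag; and for each vertex v the set of bags containing v is connected in the bag tree. The decomposition is therefore valid. The largest bag has 5 vertices, so the width is 4.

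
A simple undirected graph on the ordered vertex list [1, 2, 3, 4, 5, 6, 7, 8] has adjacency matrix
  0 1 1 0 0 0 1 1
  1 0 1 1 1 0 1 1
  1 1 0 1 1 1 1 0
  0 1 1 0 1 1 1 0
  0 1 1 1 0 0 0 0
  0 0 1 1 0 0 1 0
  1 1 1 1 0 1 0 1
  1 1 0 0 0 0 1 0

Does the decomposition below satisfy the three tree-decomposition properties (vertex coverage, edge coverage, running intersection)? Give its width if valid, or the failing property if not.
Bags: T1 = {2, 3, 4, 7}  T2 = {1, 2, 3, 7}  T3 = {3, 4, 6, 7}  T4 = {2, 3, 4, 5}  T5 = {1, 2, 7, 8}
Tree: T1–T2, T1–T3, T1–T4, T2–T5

Yes; width 3.

Checking the three conditions: (i) the bags cover all of {1, 2, 3, 4, 5, 6, 7, 8}; (ii) for each edge, some bag contains both endpoints; (iii) the bags containing any fixed vertex form a subtree. All hold, so the decomposition is valid with width 4 − 1 = 3.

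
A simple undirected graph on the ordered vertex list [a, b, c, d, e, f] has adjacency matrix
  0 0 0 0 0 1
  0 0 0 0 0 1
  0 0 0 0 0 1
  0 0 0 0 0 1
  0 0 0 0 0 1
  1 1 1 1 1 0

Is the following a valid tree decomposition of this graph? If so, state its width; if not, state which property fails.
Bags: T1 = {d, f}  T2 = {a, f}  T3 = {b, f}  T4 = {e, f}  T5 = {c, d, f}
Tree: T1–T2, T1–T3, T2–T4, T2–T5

No — bags containing vertex d are not connected in the tree.

A tree decomposition must satisfy three properties: every vertex lies in some bag; for every edge, both endpoints lie together in some bag; and for every vertex, the bags containing it form a connected subtree. Here bags containing vertex d are not connected in the tree, so the decomposition is invalid.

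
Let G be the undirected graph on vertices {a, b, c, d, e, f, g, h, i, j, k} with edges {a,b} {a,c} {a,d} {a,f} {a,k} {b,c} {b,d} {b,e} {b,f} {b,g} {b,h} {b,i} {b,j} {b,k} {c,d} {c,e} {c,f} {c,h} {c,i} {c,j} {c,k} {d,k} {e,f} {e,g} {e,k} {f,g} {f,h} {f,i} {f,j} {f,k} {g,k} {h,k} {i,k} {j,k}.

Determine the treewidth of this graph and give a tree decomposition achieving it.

Treewidth 4.
One such decomposition:
Bags: B1 = {a, b, c, f, k}  B2 = {b, c, f, i, k}  B3 = {b, c, f, h, k}  B4 = {b, c, e, f, k}  B5 = {b, e, f, g, k}  B6 = {a, b, c, d, k}  B7 = {b, c, f, j, k}
Tree: B1–B2, B1–B3, B1–B4, B4–B5, B1–B6, B2–B7

Each bag holds 5 vertices, so the decomposition has width 4, which upper-bounds the treewidth. Conversely, {a, b, c, d, k} is a clique of size 5, and the vertices of any clique must share a bag in every tree decomposition; so some bag has ≥ 5 vertices and tw(G) ≥ 4. Hence tw(G) = 4 exactly.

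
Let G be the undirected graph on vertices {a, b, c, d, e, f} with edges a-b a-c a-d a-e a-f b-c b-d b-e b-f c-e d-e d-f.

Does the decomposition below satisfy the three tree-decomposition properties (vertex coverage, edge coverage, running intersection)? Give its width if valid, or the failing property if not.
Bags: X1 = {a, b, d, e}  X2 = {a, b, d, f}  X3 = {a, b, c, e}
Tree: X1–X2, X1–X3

Yes; width 3.

Vertex coverage: the bags together contain {a, b, c, d, e, f}, the full vertex set. Edge coverage: each edge of G has both endpoints in at least one bag. Running intersection: for every vertex, the bags containing it form a connected subtree. All three properties hold, so this is a valid tree decomposition of width max|bag| − 1 = 3, and hence tw(G) ≤ 3.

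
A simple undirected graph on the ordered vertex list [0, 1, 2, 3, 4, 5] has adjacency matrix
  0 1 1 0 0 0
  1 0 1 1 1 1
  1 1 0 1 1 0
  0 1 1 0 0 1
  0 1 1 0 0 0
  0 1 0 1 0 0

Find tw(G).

A width-2 tree decomposition is:
Bags: B1 = {1, 2, 4}  B2 = {1, 2, 3}  B3 = {1, 3, 5}  B4 = {0, 1, 2}
Tree: B1–B2, B2–B3, B1–B4
The largest bag has 3 vertices, giving width 2; this decomposition certifies tw(G) ≤ 2. Conversely, {0, 1, 2} is a clique of size 3, and the vertices of any clique must share a bag in every tree decomposition; so some bag has ≥ 3 vertices and tw(G) ≥ 2. Hence tw(G) = 2 exactly.

2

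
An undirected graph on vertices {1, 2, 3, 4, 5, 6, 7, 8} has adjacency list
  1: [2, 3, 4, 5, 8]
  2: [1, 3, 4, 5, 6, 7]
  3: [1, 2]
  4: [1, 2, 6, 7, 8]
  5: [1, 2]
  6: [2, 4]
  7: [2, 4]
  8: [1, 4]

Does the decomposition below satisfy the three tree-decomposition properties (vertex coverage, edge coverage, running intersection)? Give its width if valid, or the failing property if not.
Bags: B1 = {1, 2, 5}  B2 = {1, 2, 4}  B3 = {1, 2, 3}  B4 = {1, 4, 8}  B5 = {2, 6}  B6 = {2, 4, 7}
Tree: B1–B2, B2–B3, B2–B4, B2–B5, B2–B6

A tree decomposition must satisfy three properties: every vertex lies in some bag; for every edge, both endpoints lie together in some bag; and for every vertex, the bags containing it form a connected subtree. Here edge (4,6) lies in no bag, so the decomposition is invalid.

No — edge (4,6) lies in no bag.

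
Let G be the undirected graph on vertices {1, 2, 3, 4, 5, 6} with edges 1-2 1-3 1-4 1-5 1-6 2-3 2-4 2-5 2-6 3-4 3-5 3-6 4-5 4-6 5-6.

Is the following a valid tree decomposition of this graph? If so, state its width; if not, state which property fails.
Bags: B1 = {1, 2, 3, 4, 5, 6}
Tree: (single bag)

Yes; width 5.

Vertex coverage: the bags together contain {1, 2, 3, 4, 5, 6}, the full vertex set. Edge coverage: each edge of G has both endpoints in at least one bag. Running intersection: for every vertex, the bags containing it form a connected subtree. All three properties hold, so this is a valid tree decomposition of width max|bag| − 1 = 5, and hence tw(G) ≤ 5.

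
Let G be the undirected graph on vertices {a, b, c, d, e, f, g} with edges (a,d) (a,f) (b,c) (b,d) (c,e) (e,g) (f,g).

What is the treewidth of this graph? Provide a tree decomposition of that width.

Treewidth 2.
Bags: B1 = {a, d, f}  B2 = {d, f, g}  B3 = {d, e, g}  B4 = {c, d, e}  B5 = {b, c, d}
Tree: B1–B2, B2–B3, B3–B4, B4–B5

The largest bag has 3 vertices, giving width 2; this decomposition certifies tw(G) ≤ 2. Since d–a–f–g–e–c–b–d is a cycle in G, G is not acyclic. Forests are exactly the graphs of treewidth ≤ 1, so tw(G) ≥ 2. The upper and lower bounds meet at 2, so that is the treewidth.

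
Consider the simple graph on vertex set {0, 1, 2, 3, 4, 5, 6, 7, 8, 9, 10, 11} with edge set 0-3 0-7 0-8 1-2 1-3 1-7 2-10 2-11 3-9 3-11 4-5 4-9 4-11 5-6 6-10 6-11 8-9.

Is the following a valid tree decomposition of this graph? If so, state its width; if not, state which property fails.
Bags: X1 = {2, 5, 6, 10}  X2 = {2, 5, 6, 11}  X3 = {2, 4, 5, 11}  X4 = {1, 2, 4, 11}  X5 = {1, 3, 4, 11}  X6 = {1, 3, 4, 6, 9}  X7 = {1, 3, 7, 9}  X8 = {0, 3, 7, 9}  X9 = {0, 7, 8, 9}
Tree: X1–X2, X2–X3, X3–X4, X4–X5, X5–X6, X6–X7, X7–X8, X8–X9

A tree decomposition must satisfy three properties: every vertex lies in some bag; for every edge, both endpoints lie together in some bag; and for every vertex, the bags containing it form a connected subtree. Here bags containing vertex 6 are not connected in the tree, so the decomposition is invalid.

No — bags containing vertex 6 are not connected in the tree.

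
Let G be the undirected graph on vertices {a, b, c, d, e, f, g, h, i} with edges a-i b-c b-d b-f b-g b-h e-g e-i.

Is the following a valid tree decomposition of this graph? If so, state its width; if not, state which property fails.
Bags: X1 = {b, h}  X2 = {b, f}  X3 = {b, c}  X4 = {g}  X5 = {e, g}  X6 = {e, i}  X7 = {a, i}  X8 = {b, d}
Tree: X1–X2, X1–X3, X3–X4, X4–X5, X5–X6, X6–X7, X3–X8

No — edge (b,g) lies in no bag.

A tree decomposition must satisfy three properties: every vertex lies in some bag; for every edge, both endpoints lie together in some bag; and for every vertex, the bags containing it form a connected subtree. Here edge (b,g) lies in no bag, so the decomposition is invalid.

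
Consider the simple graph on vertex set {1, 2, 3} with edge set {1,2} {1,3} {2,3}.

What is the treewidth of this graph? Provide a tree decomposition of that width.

With just one bag of size 3, the width is 3 − 1 = 2, so tw(G) ≤ 2. On the other hand G contains the 3-clique {1, 2, 3}. A clique must lie in a single bag of any decomposition, so no decomposition can have width below 2. The upper and lower bounds meet at 2, so that is the treewidth.

Treewidth 2.
Bags: B1 = {1, 2, 3}
Tree: (single bag)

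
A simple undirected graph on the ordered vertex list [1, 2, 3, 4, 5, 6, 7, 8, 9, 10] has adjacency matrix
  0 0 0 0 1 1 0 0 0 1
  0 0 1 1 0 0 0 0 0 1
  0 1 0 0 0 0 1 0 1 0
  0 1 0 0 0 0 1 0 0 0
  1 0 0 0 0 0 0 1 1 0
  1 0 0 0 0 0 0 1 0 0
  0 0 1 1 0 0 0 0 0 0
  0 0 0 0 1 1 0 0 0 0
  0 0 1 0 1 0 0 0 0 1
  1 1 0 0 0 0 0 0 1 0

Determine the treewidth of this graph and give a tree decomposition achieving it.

Treewidth 2.
Bags: B1 = {3, 4, 7}  B2 = {2, 3, 4}  B3 = {2, 3, 9}  B4 = {2, 9, 10}  B5 = {5, 9, 10}  B6 = {1, 5, 10}  B7 = {1, 5, 8}  B8 = {1, 6, 8}
Tree: B1–B2, B2–B3, B3–B4, B4–B5, B5–B6, B6–B7, B7–B8

Each bag holds 3 vertices, so the decomposition has width 2, which upper-bounds the treewidth. Since 7–4–2–3–7 is a cycle in G, G is not acyclic. Forests are exactly the graphs of treewidth ≤ 1, so tw(G) ≥ 2. Therefore the treewidth is 2.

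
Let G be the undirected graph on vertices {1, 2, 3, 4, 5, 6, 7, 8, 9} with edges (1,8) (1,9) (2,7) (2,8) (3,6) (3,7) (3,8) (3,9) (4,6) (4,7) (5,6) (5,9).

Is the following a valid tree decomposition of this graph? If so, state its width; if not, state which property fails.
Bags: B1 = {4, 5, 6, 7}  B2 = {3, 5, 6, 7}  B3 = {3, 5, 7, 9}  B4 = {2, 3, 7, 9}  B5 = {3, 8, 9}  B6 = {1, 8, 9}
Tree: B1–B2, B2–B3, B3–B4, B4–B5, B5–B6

No — edge (2,8) lies in no bag.

A tree decomposition must satisfy three properties: every vertex lies in some bag; for every edge, both endpoints lie together in some bag; and for every vertex, the bags containing it form a connected subtree. Here edge (2,8) lies in no bag, so the decomposition is invalid.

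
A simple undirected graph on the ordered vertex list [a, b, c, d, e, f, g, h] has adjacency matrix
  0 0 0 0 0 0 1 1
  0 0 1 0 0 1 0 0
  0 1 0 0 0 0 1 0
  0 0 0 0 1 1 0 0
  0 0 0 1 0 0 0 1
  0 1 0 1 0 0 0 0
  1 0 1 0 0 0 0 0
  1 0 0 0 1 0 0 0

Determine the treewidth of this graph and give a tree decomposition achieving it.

Every bag has size at most 3, so the width is 3 − 1 = 2 and tw(G) ≤ 2. Since d–e–h–a–g–c–b–f–d is a cycle in G, G is not acyclic. Forests are exactly the graphs of treewidth ≤ 1, so tw(G) ≥ 2. The upper and lower bounds meet at 2, so that is the treewidth.

Treewidth 2.
Bags: B1 = {d, e, h}  B2 = {a, d, h}  B3 = {a, d, g}  B4 = {c, d, g}  B5 = {b, c, d}  B6 = {b, d, f}
Tree: B1–B2, B2–B3, B3–B4, B4–B5, B5–B6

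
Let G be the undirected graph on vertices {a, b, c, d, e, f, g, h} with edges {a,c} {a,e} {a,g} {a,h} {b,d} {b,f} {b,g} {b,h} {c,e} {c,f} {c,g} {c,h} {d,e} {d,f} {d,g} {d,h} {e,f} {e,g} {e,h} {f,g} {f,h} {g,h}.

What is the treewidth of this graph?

A width-4 tree decomposition is:
Bags: B1 = {c, e, f, g, h}  B2 = {d, e, f, g, h}  B3 = {b, d, f, g, h}  B4 = {a, c, e, g, h}
Tree: B1–B2, B2–B3, B1–B4
Every bag has size at most 5, so the width is 5 − 1 = 4 and tw(G) ≤ 4. Conversely, {a, c, e, g, h} is a clique of size 5, and the vertices of any clique must share a bag in every tree decomposition; so some bag has ≥ 5 vertices and tw(G) ≥ 4. The upper and lower bounds meet at 4, so that is the treewidth.

4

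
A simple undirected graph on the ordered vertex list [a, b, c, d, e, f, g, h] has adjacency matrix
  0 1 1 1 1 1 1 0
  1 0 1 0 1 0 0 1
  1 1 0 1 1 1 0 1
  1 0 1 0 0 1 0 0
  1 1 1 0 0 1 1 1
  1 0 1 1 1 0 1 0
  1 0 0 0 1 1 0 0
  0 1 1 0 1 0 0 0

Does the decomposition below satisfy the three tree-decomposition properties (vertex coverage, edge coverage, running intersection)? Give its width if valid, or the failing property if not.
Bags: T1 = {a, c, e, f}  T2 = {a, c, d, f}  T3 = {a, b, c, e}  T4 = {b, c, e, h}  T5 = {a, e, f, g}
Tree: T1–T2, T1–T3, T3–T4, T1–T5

Yes; width 3.

Vertex coverage: the bags together contain {a, b, c, d, e, f, g, h}, the full vertex set. Edge coverage: each edge of G has both endpoints in at least one bag. Running intersection: for every vertex, the bags containing it form a connected subtree. All three properties hold, so this is a valid tree decomposition of width max|bag| − 1 = 3, and hence tw(G) ≤ 3.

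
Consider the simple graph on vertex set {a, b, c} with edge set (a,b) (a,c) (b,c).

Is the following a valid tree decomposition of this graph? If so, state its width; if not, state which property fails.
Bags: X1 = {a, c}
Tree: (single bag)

A tree decomposition must satisfy three properties: every vertex lies in some bag; for every edge, both endpoints lie together in some bag; and for every vertex, the bags containing it form a connected subtree. Here vertex b appears in no bag, so the decomposition is invalid.

No — vertex b appears in no bag.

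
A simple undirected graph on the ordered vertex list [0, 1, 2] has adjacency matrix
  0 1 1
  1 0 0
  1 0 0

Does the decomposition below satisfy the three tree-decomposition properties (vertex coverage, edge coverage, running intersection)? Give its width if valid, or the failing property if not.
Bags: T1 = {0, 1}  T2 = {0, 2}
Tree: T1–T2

Checking the three conditions: (i) the bags cover all of {0, 1, 2}; (ii) for each edge, some bag contains both endpoints; (iii) the bags containing any fixed vertex form a subtree. All hold, so the decomposition is valid with width 2 − 1 = 1.

Yes; width 1.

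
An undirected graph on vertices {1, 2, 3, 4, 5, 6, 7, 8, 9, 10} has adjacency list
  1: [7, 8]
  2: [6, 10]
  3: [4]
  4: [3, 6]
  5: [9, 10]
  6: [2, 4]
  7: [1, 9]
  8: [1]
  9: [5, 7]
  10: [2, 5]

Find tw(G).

1

A width-1 tree decomposition is:
Bags: B1 = {1, 8}  B2 = {1, 7}  B3 = {7, 9}  B4 = {5, 9}  B5 = {5, 10}  B6 = {2, 10}  B7 = {2, 6}  B8 = {4, 6}  B9 = {3, 4}
Tree: B1–B2, B2–B3, B3–B4, B4–B5, B5–B6, B6–B7, B7–B8, B8–B9
The largest bag has 2 vertices, giving width 1; this decomposition certifies tw(G) ≤ 1. Any graph with an edge has treewidth ≥ 1, and G has the edge 8–1. Combining the bounds, tw(G) = 1.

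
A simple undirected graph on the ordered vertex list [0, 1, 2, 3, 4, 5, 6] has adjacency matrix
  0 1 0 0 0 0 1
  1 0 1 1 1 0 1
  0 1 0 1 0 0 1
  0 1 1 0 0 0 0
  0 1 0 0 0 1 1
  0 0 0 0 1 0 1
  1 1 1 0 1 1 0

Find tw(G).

2

A width-2 tree decomposition is:
Bags: B1 = {4, 5, 6}  B2 = {1, 4, 6}  B3 = {0, 1, 6}  B4 = {1, 2, 6}  B5 = {1, 2, 3}
Tree: B1–B2, B2–B3, B2–B4, B4–B5
Each bag holds 3 vertices, so the decomposition has width 2, which upper-bounds the treewidth. Conversely, {1, 2, 3} is a clique of size 3, and the vertices of any clique must share a bag in every tree decomposition; so some bag has ≥ 3 vertices and tw(G) ≥ 2. Combining the bounds, tw(G) = 2.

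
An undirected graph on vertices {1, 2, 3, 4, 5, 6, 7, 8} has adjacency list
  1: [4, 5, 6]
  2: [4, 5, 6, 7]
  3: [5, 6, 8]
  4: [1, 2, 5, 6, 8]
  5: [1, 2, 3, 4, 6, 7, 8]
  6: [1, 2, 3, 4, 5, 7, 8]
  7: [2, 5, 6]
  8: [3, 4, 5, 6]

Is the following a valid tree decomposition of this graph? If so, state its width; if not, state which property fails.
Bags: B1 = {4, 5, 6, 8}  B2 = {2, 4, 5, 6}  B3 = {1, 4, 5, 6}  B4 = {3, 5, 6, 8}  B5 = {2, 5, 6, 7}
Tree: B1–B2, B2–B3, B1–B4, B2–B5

Yes; width 3.

Checking the three conditions: (i) the bags cover all of {1, 2, 3, 4, 5, 6, 7, 8}; (ii) for each edge, some bag contains both endpoints; (iii) the bags containing any fixed vertex form a subtree. All hold, so the decomposition is valid with width 4 − 1 = 3.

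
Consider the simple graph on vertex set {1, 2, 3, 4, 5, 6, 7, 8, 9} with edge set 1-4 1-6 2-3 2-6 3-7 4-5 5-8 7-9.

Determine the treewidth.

1

A width-1 tree decomposition is:
Bags: B1 = {5, 8}  B2 = {4, 5}  B3 = {1, 4}  B4 = {1, 6}  B5 = {2, 6}  B6 = {2, 3}  B7 = {3, 7}  B8 = {7, 9}
Tree: B1–B2, B2–B3, B3–B4, B4–B5, B5–B6, B6–B7, B7–B8
Each bag holds 2 vertices, so the decomposition has width 1, which upper-bounds the treewidth. Any graph with an edge has treewidth ≥ 1, and G has the edge 8–5. Therefore the treewidth is 1.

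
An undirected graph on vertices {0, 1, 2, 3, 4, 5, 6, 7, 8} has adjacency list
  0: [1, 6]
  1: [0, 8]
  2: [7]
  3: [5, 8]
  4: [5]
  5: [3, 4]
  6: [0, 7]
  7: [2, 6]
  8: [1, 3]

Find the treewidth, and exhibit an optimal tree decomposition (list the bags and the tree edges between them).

Treewidth 1.
One such decomposition:
Bags: B1 = {2, 7}  B2 = {6, 7}  B3 = {0, 6}  B4 = {0, 1}  B5 = {1, 8}  B6 = {3, 8}  B7 = {3, 5}  B8 = {4, 5}
Tree: B1–B2, B2–B3, B3–B4, B4–B5, B5–B6, B6–B7, B7–B8

Every bag has size at most 2, so the width is 2 − 1 = 1 and tw(G) ≤ 1. Any graph with an edge has treewidth ≥ 1, and G has the edge 2–7. Combining the bounds, tw(G) = 1.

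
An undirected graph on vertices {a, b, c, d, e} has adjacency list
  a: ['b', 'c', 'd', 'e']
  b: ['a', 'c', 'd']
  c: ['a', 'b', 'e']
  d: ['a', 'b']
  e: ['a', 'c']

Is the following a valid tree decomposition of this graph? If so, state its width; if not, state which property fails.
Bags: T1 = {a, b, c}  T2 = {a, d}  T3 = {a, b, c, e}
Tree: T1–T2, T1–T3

A tree decomposition must satisfy three properties: every vertex lies in some bag; for every edge, both endpoints lie together in some bag; and for every vertex, the bags containing it form a connected subtree. Here edge (b,d) lies in no bag, so the decomposition is invalid.

No — edge (b,d) lies in no bag.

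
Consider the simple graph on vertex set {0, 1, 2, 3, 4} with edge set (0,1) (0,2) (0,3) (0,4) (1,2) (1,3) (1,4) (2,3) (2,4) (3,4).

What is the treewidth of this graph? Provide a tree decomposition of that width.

Treewidth 4.
Bags: B1 = {0, 1, 2, 3, 4}
Tree: (single bag)

With just one bag of size 5, the width is 5 − 1 = 4, so tw(G) ≤ 4. Conversely, {0, 1, 2, 3, 4} is a clique of size 5, and the vertices of any clique must share a bag in every tree decomposition; so some bag has ≥ 5 vertices and tw(G) ≥ 4. The upper and lower bounds meet at 4, so that is the treewidth.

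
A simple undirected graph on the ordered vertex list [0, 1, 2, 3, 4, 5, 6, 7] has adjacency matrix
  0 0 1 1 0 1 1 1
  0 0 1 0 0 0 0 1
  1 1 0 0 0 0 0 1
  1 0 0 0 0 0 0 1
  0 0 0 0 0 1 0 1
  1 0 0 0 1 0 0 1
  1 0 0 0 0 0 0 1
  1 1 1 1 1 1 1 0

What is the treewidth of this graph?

A width-2 tree decomposition is:
Bags: B1 = {0, 5, 7}  B2 = {0, 3, 7}  B3 = {0, 6, 7}  B4 = {0, 2, 7}  B5 = {1, 2, 7}  B6 = {4, 5, 7}
Tree: B1–B2, B2–B3, B2–B4, B4–B5, B1–B6
The largest bag has 3 vertices, giving width 2; this decomposition certifies tw(G) ≤ 2. For the lower bound, the 3 vertices {0, 2, 7} are pairwise adjacent, and any tree decomposition puts a clique entirely inside one bag — forcing width ≥ 2. Hence tw(G) = 2 exactly.

2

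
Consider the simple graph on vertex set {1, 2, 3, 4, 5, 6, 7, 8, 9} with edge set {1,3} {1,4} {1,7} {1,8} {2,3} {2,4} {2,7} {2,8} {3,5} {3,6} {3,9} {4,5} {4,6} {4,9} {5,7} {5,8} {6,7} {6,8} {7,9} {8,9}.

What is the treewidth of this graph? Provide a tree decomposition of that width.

Every bag has size at most 5, so the width is 5 − 1 = 4 and tw(G) ≤ 4. For the lower bound: the 5 vertex sets {6,8}, {1,7}, {3,5}, {4}, {9} are disjoint, each induces a connected subgraph, and every pair is joined by at least one edge of G. Contracting each set to a single vertex therefore yields K_{5} as a minor, and since treewidth is minor-monotone, tw(G) ≥ tw(K_{5}) = 4. Hence tw(G) = 4 exactly.

Treewidth 4.
One such decomposition:
Bags: B1 = {3, 4, 6, 7, 8}  B2 = {1, 3, 4, 7, 8}  B3 = {3, 4, 5, 7, 8}  B4 = {3, 4, 7, 8, 9}  B5 = {2, 3, 4, 7, 8}
Tree: B1–B2, B2–B3, B3–B4, B4–B5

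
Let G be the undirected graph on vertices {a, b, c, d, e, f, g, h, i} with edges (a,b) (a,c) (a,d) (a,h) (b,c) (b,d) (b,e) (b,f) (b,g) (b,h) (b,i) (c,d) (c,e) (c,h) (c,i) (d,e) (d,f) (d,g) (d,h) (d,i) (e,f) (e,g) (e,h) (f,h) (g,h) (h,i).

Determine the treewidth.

A width-4 tree decomposition is:
Bags: B1 = {b, c, d, h, i}  B2 = {b, c, d, e, h}  B3 = {b, d, e, f, h}  B4 = {a, b, c, d, h}  B5 = {b, d, e, g, h}
Tree: B1–B2, B2–B3, B1–B4, B3–B5
Each bag holds 5 vertices, so the decomposition has width 4, which upper-bounds the treewidth. For the lower bound, the 5 vertices {b, d, e, g, h} are pairwise adjacent, and any tree decomposition puts a clique entirely inside one bag — forcing width ≥ 4. Hence tw(G) = 4 exactly.

4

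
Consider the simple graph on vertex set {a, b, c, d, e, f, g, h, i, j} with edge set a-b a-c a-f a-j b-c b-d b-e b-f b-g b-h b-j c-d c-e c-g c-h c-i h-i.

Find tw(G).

A width-2 tree decomposition is:
Bags: B1 = {b, c, g}  B2 = {b, c, d}  B3 = {b, c, h}  B4 = {a, b, c}  B5 = {a, b, f}  B6 = {b, c, e}  B7 = {a, b, j}  B8 = {c, h, i}
Tree: B1–B2, B2–B3, B2–B4, B4–B5, B1–B6, B4–B7, B3–B8
Each bag holds 3 vertices, so the decomposition has width 2, which upper-bounds the treewidth. Conversely, {a, b, j} is a clique of size 3, and the vertices of any clique must share a bag in every tree decomposition; so some bag has ≥ 3 vertices and tw(G) ≥ 2. Therefore the treewidth is 2.

2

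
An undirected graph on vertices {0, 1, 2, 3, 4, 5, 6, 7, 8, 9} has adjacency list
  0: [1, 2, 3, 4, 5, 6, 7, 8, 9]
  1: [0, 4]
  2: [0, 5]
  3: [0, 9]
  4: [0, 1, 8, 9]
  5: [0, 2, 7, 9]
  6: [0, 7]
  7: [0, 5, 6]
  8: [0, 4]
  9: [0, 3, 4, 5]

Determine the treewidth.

A width-2 tree decomposition is:
Bags: B1 = {0, 4, 8}  B2 = {0, 4, 9}  B3 = {0, 5, 9}  B4 = {0, 5, 7}  B5 = {0, 2, 5}  B6 = {0, 6, 7}  B7 = {0, 3, 9}  B8 = {0, 1, 4}
Tree: B1–B2, B2–B3, B3–B4, B3–B5, B4–B6, B2–B7, B1–B8
Every bag has size at most 3, so the width is 3 − 1 = 2 and tw(G) ≤ 2. For the lower bound, the 3 vertices {0, 2, 5} are pairwise adjacent, and any tree decomposition puts a clique entirely inside one bag — forcing width ≥ 2. Combining the bounds, tw(G) = 2.

2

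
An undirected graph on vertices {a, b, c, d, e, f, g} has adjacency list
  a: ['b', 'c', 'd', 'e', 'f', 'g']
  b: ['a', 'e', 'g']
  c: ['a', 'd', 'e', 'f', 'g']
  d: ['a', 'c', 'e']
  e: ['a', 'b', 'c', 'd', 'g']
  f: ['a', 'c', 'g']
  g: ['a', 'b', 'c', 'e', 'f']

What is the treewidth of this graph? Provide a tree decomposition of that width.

The largest bag has 4 vertices, giving width 3; this decomposition certifies tw(G) ≤ 3. Conversely, {a, c, d, e} is a clique of size 4, and the vertices of any clique must share a bag in every tree decomposition; so some bag has ≥ 4 vertices and tw(G) ≥ 3. Therefore the treewidth is 3.

Treewidth 3.
Bags: B1 = {a, c, e, g}  B2 = {a, b, e, g}  B3 = {a, c, f, g}  B4 = {a, c, d, e}
Tree: B1–B2, B1–B3, B1–B4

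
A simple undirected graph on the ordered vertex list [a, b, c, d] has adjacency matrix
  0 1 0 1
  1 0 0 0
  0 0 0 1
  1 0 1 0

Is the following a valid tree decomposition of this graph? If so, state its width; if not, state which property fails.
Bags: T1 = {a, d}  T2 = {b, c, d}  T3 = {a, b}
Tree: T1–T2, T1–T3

No — bags containing vertex b are not connected in the tree.

A tree decomposition must satisfy three properties: every vertex lies in some bag; for every edge, both endpoints lie together in some bag; and for every vertex, the bags containing it form a connected subtree. Here bags containing vertex b are not connected in the tree, so the decomposition is invalid.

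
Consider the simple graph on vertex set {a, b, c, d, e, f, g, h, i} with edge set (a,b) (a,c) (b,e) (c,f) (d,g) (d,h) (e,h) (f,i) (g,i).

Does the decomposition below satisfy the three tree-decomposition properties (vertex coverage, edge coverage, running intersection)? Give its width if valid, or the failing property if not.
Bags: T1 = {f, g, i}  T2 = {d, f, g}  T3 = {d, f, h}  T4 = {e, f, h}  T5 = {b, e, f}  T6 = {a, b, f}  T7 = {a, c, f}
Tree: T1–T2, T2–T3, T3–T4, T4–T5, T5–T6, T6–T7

Checking the three conditions: (i) the bags cover all of {a, b, c, d, e, f, g, h, i}; (ii) for each edge, some bag contains both endpoints; (iii) the bags containing any fixed vertex form a subtree. All hold, so the decomposition is valid with width 3 − 1 = 2.

Yes; width 2.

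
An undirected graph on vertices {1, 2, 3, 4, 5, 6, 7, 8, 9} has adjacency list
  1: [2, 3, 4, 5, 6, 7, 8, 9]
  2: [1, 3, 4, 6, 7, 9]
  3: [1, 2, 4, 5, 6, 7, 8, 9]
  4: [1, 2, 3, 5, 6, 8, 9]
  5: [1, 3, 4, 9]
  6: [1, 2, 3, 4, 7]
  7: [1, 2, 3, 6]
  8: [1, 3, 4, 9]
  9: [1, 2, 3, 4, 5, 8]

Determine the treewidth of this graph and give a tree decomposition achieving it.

Each bag holds 5 vertices, so the decomposition has width 4, which upper-bounds the treewidth. On the other hand G contains the 5-clique {1, 3, 4, 8, 9}. A clique must lie in a single bag of any decomposition, so no decomposition can have width below 4. Therefore the treewidth is 4.

Treewidth 4.
One optimal decomposition is:
Bags: B1 = {1, 3, 4, 8, 9}  B2 = {1, 2, 3, 4, 9}  B3 = {1, 2, 3, 4, 6}  B4 = {1, 2, 3, 6, 7}  B5 = {1, 3, 4, 5, 9}
Tree: B1–B2, B2–B3, B3–B4, B1–B5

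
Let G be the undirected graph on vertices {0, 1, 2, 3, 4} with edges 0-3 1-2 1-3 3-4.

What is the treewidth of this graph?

A width-1 tree decomposition is:
Bags: B1 = {3, 4}  B2 = {1, 3}  B3 = {1, 2}  B4 = {0, 3}
Tree: B1–B2, B2–B3, B2–B4
Each bag holds 2 vertices, so the decomposition has width 1, which upper-bounds the treewidth. G has an edge, so its treewidth is at least 1. Hence tw(G) = 1 exactly.

1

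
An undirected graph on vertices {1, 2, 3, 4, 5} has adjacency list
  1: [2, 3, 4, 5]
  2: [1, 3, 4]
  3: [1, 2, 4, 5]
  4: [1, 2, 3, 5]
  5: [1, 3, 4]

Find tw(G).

A width-3 tree decomposition is:
Bags: B1 = {1, 2, 3, 4}  B2 = {1, 3, 4, 5}
Tree: B1–B2
Each bag holds 4 vertices, so the decomposition has width 3, which upper-bounds the treewidth. Conversely, {1, 2, 3, 4} is a clique of size 4, and the vertices of any clique must share a bag in every tree decomposition; so some bag has ≥ 4 vertices and tw(G) ≥ 3. The upper and lower bounds meet at 3, so that is the treewidth.

3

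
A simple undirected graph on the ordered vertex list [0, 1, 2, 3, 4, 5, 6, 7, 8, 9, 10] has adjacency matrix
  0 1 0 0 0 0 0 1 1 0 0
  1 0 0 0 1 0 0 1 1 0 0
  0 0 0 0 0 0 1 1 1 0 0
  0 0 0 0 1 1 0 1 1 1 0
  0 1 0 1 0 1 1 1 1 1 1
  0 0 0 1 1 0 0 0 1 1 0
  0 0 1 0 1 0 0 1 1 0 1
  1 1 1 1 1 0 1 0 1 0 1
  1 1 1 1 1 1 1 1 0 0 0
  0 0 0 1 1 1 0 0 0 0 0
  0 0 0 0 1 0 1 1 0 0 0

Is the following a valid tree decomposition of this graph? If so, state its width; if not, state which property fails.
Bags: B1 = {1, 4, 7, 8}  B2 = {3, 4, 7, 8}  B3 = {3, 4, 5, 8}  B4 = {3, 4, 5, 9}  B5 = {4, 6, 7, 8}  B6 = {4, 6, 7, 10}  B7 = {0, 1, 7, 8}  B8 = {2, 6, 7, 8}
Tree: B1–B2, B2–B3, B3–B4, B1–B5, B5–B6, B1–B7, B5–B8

Yes; width 3.

Vertex coverage: the bags together contain {0, 1, 2, 3, 4, 5, 6, 7, 8, 9, 10}, the full vertex set. Edge coverage: each edge of G has both endpoints in at least one bag. Running intersection: for every vertex, the bags containing it form a connected subtree. All three properties hold, so this is a valid tree decomposition of width max|bag| − 1 = 3, and hence tw(G) ≤ 3.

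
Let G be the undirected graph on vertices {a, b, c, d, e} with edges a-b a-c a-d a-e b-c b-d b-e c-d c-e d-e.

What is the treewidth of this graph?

A width-4 tree decomposition is:
Bags: B1 = {a, b, c, d, e}
Tree: (single bag)
A single bag containing all 5 vertices is trivially a valid decomposition of width 4. On the other hand G contains the 5-clique {a, b, c, d, e}. A clique must lie in a single bag of any decomposition, so no decomposition can have width below 4. Combining the bounds, tw(G) = 4.

4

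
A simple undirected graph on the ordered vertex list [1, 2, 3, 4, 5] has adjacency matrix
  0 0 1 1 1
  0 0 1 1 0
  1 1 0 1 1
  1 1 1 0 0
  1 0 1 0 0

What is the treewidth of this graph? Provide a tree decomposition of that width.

Treewidth 2.
One such decomposition:
Bags: B1 = {1, 3, 4}  B2 = {1, 3, 5}  B3 = {2, 3, 4}
Tree: B1–B2, B1–B3

Every bag has size at most 3, so the width is 3 − 1 = 2 and tw(G) ≤ 2. For the lower bound, the 3 vertices {1, 3, 4} are pairwise adjacent, and any tree decomposition puts a clique entirely inside one bag — forcing width ≥ 2. Hence tw(G) = 2 exactly.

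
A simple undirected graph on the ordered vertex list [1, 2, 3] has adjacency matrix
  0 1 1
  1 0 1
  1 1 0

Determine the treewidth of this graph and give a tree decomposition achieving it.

Treewidth 2.
Bags: B1 = {1, 2, 3}
Tree: (single bag)

With just one bag of size 3, the width is 3 − 1 = 2, so tw(G) ≤ 2. On the other hand G contains the 3-clique {1, 2, 3}. A clique must lie in a single bag of any decomposition, so no decomposition can have width below 2. Hence tw(G) = 2 exactly.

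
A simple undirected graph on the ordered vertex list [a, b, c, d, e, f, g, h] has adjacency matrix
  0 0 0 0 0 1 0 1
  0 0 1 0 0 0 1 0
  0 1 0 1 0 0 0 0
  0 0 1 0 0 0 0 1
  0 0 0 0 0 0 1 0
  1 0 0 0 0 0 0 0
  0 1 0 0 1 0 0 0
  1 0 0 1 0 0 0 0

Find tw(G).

A width-1 tree decomposition is:
Bags: B1 = {a, f}  B2 = {a, h}  B3 = {d, h}  B4 = {c, d}  B5 = {b, c}  B6 = {b, g}  B7 = {e, g}
Tree: B1–B2, B2–B3, B3–B4, B4–B5, B5–B6, B6–B7
Each bag holds 2 vertices, so the decomposition has width 1, which upper-bounds the treewidth. Any graph with an edge has treewidth ≥ 1, and G has the edge f–a. Hence tw(G) = 1 exactly.

1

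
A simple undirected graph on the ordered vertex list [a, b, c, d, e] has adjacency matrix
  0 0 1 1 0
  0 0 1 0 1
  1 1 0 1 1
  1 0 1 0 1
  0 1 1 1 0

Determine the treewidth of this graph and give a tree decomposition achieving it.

Treewidth 2.
One optimal decomposition is:
Bags: B1 = {a, c, d}  B2 = {c, d, e}  B3 = {b, c, e}
Tree: B1–B2, B2–B3

Every bag has size at most 3, so the width is 3 − 1 = 2 and tw(G) ≤ 2. For the lower bound, the 3 vertices {c, d, e} are pairwise adjacent, and any tree decomposition puts a clique entirely inside one bag — forcing width ≥ 2. Therefore the treewidth is 2.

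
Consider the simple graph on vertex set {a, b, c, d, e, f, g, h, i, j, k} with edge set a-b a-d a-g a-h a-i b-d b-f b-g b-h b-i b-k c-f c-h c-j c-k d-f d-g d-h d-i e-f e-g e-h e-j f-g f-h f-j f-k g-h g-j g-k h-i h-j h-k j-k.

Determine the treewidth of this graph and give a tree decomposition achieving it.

Treewidth 4.
One optimal decomposition is:
Bags: B1 = {b, f, g, h, k}  B2 = {b, d, f, g, h}  B3 = {f, g, h, j, k}  B4 = {e, f, g, h, j}  B5 = {a, b, d, g, h}  B6 = {a, b, d, h, i}  B7 = {c, f, h, j, k}
Tree: B1–B2, B1–B3, B3–B4, B2–B5, B5–B6, B3–B7

Every bag has size at most 5, so the width is 5 − 1 = 4 and tw(G) ≤ 4. Conversely, {a, b, d, g, h} is a clique of size 5, and the vertices of any clique must share a bag in every tree decomposition; so some bag has ≥ 5 vertices and tw(G) ≥ 4. The upper and lower bounds meet at 4, so that is the treewidth.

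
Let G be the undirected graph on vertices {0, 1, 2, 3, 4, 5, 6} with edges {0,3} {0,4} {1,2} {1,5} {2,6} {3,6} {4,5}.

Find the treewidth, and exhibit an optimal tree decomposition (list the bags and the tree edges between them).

Treewidth 2.
Bags: B1 = {0, 4, 5}  B2 = {0, 1, 5}  B3 = {0, 1, 2}  B4 = {0, 2, 6}  B5 = {0, 3, 6}
Tree: B1–B2, B2–B3, B3–B4, B4–B5

The largest bag has 3 vertices, giving width 2; this decomposition certifies tw(G) ≤ 2. The edges 0–4–5–1–2–6–3–0 form a cycle, so G is not a tree and its treewidth is at least 2. Hence tw(G) = 2 exactly.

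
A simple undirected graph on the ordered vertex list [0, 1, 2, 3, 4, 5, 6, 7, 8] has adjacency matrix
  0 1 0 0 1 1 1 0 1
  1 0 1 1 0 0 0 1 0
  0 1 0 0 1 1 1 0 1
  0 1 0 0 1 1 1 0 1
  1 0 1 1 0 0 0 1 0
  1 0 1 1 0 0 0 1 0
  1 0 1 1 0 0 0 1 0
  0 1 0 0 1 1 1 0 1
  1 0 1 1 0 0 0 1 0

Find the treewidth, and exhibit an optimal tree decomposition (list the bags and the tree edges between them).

Every bag has size at most 5, so the width is 5 − 1 = 4 and tw(G) ≤ 4. For the lower bound: the 5 vertex sets {0,8}, {3,6}, {4,7}, {2}, {1} are disjoint, each induces a connected subgraph, and every pair is joined by at least one edge of G. Contracting each set to a single vertex therefore yields K_{5} as a minor, and since treewidth is minor-monotone, tw(G) ≥ tw(K_{5}) = 4. Hence tw(G) = 4 exactly.

Treewidth 4.
One optimal decomposition is:
Bags: B1 = {0, 2, 3, 7, 8}  B2 = {0, 2, 3, 6, 7}  B3 = {0, 2, 3, 4, 7}  B4 = {0, 1, 2, 3, 7}  B5 = {0, 2, 3, 5, 7}
Tree: B1–B2, B2–B3, B3–B4, B4–B5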